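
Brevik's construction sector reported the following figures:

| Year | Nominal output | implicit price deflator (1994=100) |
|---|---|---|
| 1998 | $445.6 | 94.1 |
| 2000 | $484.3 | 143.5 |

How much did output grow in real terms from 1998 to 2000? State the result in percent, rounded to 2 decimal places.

-28.73%

Real output 1998 = 445.6 / 0.941 = 473.54.
Real output 2000 = 484.3 / 1.435 = 337.49.
Real growth = 337.49 / 473.54 − 1 = -0.2873.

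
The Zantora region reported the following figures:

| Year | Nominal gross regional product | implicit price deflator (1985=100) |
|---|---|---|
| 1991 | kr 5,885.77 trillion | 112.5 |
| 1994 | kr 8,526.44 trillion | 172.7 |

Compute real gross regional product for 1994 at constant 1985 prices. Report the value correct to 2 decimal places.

Real gross regional product = Nominal / (implicit price deflator/100) = 8526.44 / 1.727 = 4937.14.

kr 4,937.14 trillion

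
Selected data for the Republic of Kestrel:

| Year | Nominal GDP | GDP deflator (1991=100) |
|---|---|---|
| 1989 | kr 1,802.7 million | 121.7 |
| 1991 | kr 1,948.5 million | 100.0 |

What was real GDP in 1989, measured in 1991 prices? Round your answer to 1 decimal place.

kr 1,481.3 million

Real GDP = Nominal / (GDP deflator/100) = 1802.7 / 1.217 = 1481.27.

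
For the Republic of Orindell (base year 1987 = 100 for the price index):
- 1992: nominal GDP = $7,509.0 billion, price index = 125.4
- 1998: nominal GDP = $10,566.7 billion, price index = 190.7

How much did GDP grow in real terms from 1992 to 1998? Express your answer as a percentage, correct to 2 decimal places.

-7.47%

Deflate each year: 1992 → 7509.0/1.254 = 5988.04; 1998 → 10566.7/1.907 = 5541.01.
So real GDP changed by 5541.01/5988.04 − 1 = -0.0747, i.e. -7.47%.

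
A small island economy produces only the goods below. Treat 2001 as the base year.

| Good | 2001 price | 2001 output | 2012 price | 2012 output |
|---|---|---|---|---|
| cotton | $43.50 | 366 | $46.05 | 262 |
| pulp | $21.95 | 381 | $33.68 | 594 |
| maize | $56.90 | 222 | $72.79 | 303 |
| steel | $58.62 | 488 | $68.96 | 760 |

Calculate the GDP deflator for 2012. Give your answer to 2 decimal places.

123.55

Nominal GDP 2012 = 46.05·262 + 33.68·594 + 72.79·303 + 68.96·760 = 106535.99.
Real GDP 2012 (at 2001 prices) = 43.50·262 + 21.95·594 + 56.90·303 + 58.62·760 = 86227.20.
Deflator = Nominal/Real × 100 = 106535.99/86227.20 × 100 = 123.553.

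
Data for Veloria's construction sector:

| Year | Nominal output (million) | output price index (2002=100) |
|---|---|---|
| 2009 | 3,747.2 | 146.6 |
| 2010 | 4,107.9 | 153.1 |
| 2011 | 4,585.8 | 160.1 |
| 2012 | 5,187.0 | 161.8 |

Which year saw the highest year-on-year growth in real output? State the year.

2010: real = 4107.9/1.531 = 2683.15; growth vs 2009 (2556.07) = 4.97%.
2011: real = 4585.8/1.601 = 2864.33; growth vs 2010 (2683.15) = 6.75%.
2012: real = 5187.0/1.618 = 3205.81; growth vs 2011 (2864.33) = 11.92%.

2012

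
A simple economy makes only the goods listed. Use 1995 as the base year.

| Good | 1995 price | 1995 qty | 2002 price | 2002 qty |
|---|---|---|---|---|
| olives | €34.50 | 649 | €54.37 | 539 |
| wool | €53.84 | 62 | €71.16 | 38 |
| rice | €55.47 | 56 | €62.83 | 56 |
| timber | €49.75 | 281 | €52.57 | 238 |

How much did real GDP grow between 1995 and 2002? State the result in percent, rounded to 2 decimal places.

Real GDP 1995 = Nominal GDP 1995 = 34.50·649 + 53.84·62 + 55.47·56 + 49.75·281 = 42814.65.
Real GDP 2002 (at 1995 prices) = 34.50·539 + 53.84·38 + 55.47·56 + 49.75·238 = 35588.24.
Real growth = 35588.24/42814.65 − 1 = -0.1688.

-16.88%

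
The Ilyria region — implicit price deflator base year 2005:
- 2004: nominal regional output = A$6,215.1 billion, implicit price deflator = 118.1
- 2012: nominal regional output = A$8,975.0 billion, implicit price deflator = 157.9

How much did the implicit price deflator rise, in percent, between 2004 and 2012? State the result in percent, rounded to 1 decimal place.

33.7%

Price-level change = 157.9 / 118.1 − 1 = 0.3370.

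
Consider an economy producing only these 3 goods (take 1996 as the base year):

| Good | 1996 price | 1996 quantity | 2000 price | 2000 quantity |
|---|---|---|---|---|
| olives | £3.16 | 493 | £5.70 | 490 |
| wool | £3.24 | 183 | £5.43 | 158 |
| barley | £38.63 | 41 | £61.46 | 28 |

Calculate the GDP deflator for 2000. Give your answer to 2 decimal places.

170.97

Nominal GDP 2000 = 5.70·490 + 5.43·158 + 61.46·28 = 5371.82.
Real GDP 2000 (at 1996 prices) = 3.16·490 + 3.24·158 + 38.63·28 = 3141.96.
Deflator = Nominal/Real × 100 = 5371.82/3141.96 × 100 = 170.970.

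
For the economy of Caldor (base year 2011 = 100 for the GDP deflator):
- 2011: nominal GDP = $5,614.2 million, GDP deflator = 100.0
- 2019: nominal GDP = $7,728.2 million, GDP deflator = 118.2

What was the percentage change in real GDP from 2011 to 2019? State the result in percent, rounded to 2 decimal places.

16.46%

Deflate each year: 2011 → 5614.2/1.000 = 5614.20; 2019 → 7728.2/1.182 = 6538.24.
So real GDP changed by 6538.24/5614.20 − 1 = 0.1646, i.e. 16.46%.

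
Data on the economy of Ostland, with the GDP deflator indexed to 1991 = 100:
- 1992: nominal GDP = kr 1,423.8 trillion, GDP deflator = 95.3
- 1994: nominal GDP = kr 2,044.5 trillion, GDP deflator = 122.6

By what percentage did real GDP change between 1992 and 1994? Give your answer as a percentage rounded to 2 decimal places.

11.62%

Real GDP 1992 = 1423.8 / 0.953 = 1494.02.
Real GDP 1994 = 2044.5 / 1.226 = 1667.62.
Real growth = 1667.62 / 1494.02 − 1 = 0.1162.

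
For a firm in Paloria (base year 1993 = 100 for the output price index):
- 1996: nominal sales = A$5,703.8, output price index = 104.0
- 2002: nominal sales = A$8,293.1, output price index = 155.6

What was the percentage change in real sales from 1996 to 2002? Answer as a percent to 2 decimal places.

-2.82%

Deflate each year: 1996 → 5703.8/1.040 = 5484.42; 2002 → 8293.1/1.556 = 5329.76.
So real sales changed by 5329.76/5484.42 − 1 = -0.0282, i.e. -2.82%.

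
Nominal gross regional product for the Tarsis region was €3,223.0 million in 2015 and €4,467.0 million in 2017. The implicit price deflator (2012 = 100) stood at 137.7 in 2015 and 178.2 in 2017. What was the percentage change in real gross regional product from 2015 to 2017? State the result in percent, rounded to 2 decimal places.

Real gross regional product 2015 = 3223.0 / 1.377 = 2340.60.
Real gross regional product 2017 = 4467.0 / 1.782 = 2506.73.
Real growth = 2506.73 / 2340.60 − 1 = 0.0710.

7.10%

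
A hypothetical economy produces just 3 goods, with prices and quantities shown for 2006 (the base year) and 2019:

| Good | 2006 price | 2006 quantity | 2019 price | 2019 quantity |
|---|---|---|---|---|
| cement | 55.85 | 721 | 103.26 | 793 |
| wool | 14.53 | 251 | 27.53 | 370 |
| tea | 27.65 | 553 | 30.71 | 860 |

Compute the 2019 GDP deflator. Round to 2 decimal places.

161.32

Nominal GDP 2019 = 103.26·793 + 27.53·370 + 30.71·860 = 118481.88.
Real GDP 2019 (at 2006 prices) = 55.85·793 + 14.53·370 + 27.65·860 = 73444.15.
Deflator = Nominal/Real × 100 = 118481.88/73444.15 × 100 = 161.322.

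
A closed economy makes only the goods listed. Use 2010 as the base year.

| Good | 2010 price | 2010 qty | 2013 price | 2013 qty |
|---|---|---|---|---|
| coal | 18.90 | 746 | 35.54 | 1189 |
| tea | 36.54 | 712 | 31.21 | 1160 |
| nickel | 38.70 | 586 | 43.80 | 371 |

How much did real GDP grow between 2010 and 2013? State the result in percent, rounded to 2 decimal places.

Real GDP 2010 = Nominal GDP 2010 = 18.90·746 + 36.54·712 + 38.70·586 = 62794.08.
Real GDP 2013 (at 2010 prices) = 18.90·1189 + 36.54·1160 + 38.70·371 = 79216.20.
Real growth = 79216.20/62794.08 − 1 = 0.2615.

26.15%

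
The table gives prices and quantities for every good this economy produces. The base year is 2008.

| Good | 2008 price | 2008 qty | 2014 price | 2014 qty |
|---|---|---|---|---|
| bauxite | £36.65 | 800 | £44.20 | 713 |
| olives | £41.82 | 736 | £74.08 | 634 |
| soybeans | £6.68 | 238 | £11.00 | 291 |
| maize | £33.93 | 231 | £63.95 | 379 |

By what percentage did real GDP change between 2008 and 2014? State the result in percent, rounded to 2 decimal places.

-2.99%

Real GDP 2008 = Nominal GDP 2008 = 36.65·800 + 41.82·736 + 6.68·238 + 33.93·231 = 69527.19.
Real GDP 2014 (at 2008 prices) = 36.65·713 + 41.82·634 + 6.68·291 + 33.93·379 = 67448.68.
Real growth = 67448.68/69527.19 − 1 = -0.0299.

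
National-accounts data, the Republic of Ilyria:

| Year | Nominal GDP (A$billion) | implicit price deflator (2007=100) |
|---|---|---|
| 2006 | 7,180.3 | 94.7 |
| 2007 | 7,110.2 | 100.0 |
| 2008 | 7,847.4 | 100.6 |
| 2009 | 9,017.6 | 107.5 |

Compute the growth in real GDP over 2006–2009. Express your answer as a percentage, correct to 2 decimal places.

Real GDP 2006 = 7180.3/0.947 = 7582.15.
Real GDP 2009 = 9017.6/1.075 = 8388.47.
Change = 8388.47/7582.15 − 1 = 0.1063.

10.63%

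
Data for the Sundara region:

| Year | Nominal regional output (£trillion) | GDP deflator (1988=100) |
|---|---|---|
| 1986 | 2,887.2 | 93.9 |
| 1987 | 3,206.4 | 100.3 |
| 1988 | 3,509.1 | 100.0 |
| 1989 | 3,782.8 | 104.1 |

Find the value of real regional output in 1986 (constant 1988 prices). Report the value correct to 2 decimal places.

£3,074.76 trillion

Real regional output 1986 = 2887.2 / 0.939 = 3074.76.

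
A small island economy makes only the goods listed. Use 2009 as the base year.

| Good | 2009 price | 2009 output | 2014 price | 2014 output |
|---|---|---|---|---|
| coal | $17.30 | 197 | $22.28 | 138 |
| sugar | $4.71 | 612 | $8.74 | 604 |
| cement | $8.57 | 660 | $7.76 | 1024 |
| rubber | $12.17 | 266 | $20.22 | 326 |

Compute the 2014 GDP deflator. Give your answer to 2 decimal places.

Nominal GDP 2014 = 22.28·138 + 8.74·604 + 7.76·1024 + 20.22·326 = 22891.56.
Real GDP 2014 (at 2009 prices) = 17.30·138 + 4.71·604 + 8.57·1024 + 12.17·326 = 17975.34.
Deflator = Nominal/Real × 100 = 22891.56/17975.34 × 100 = 127.350.

127.35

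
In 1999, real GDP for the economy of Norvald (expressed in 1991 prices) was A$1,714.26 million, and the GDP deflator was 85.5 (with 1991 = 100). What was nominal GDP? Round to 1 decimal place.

A$1,465.7 million

Nominal GDP = Real × (GDP deflator/100) = 1714.26 × 0.855 = 1465.69.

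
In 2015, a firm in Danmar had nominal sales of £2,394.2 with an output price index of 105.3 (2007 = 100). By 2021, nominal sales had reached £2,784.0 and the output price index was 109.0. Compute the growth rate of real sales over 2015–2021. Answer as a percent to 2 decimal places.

12.33%

Real sales 2015 = 2394.2 / 1.053 = 2273.69.
Real sales 2021 = 2784.0 / 1.090 = 2554.13.
Real growth = 2554.13 / 2273.69 − 1 = 0.1233.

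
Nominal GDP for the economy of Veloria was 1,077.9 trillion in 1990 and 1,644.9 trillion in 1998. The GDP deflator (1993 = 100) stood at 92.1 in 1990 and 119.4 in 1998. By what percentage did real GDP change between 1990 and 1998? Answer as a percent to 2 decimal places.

Real GDP 1990 = 1077.9 / 0.921 = 1170.36.
Real GDP 1998 = 1644.9 / 1.194 = 1377.64.
Real growth = 1377.64 / 1170.36 − 1 = 0.1771.

17.71%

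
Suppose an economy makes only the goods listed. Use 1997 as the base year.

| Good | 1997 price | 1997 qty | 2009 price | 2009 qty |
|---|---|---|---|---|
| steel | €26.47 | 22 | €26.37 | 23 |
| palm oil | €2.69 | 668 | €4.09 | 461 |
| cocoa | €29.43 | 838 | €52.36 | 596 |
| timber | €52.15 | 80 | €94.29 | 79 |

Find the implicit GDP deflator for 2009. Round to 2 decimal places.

Nominal GDP 2009 = 26.37·23 + 4.09·461 + 52.36·596 + 94.29·79 = 41147.47.
Real GDP 2009 (at 1997 prices) = 26.47·23 + 2.69·461 + 29.43·596 + 52.15·79 = 23509.03.
Deflator = Nominal/Real × 100 = 41147.47/23509.03 × 100 = 175.028.

175.03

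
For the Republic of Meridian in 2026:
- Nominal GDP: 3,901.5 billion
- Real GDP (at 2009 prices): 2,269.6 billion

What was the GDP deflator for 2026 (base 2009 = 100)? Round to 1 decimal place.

171.9

GDP deflator = (Nominal / Real) × 100 = 3901.5 / 2269.6 × 100 = 171.90.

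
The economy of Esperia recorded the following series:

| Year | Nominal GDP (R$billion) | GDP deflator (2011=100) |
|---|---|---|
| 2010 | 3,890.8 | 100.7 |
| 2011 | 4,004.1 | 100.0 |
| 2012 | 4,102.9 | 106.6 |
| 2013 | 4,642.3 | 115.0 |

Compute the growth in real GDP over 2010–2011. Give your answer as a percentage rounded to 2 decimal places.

Real GDP 2010 = 3890.8/1.007 = 3863.75.
Real GDP 2011 = 4004.1/1.000 = 4004.10.
Change = 4004.10/3863.75 − 1 = 0.0363.

3.63%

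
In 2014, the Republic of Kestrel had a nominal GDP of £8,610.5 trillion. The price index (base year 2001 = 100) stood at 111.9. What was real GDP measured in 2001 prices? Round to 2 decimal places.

£7,694.82 trillion

Real GDP = Nominal / (price index/100) = 8610.5 / 1.119 = 7694.82.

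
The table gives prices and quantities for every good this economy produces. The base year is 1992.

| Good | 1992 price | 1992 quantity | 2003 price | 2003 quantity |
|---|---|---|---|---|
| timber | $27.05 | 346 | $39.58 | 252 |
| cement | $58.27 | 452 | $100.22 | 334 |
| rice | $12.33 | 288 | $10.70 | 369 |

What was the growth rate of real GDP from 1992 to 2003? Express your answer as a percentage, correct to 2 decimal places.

-21.45%

Real GDP 1992 = Nominal GDP 1992 = 27.05·346 + 58.27·452 + 12.33·288 = 39248.38.
Real GDP 2003 (at 1992 prices) = 27.05·252 + 58.27·334 + 12.33·369 = 30828.55.
Real growth = 30828.55/39248.38 − 1 = -0.2145.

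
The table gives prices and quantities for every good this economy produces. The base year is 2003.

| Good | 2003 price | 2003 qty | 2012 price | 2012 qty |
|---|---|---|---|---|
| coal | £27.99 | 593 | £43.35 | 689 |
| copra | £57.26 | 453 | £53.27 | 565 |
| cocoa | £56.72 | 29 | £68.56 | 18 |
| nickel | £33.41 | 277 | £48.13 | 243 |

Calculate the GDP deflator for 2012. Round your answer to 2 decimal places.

119.94

Nominal GDP 2012 = 43.35·689 + 53.27·565 + 68.56·18 + 48.13·243 = 72895.37.
Real GDP 2012 (at 2003 prices) = 27.99·689 + 57.26·565 + 56.72·18 + 33.41·243 = 60776.60.
Deflator = Nominal/Real × 100 = 72895.37/60776.60 × 100 = 119.940.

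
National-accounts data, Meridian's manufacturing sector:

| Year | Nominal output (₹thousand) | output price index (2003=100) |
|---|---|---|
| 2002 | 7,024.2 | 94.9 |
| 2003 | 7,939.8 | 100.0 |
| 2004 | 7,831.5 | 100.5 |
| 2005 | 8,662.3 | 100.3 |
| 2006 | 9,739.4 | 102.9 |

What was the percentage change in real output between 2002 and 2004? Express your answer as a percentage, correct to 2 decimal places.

Real output 2002 = 7024.2/0.949 = 7401.69.
Real output 2004 = 7831.5/1.005 = 7792.54.
Change = 7792.54/7401.69 − 1 = 0.0528.

5.28%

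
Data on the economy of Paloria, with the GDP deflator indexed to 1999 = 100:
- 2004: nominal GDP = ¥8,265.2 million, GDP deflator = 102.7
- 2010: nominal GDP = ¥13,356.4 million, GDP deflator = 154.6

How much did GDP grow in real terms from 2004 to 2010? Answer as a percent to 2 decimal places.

Real GDP 2004 = 8265.2 / 1.027 = 8047.91.
Real GDP 2010 = 13356.4 / 1.546 = 8639.33.
Real growth = 8639.33 / 8047.91 − 1 = 0.0735.

7.35%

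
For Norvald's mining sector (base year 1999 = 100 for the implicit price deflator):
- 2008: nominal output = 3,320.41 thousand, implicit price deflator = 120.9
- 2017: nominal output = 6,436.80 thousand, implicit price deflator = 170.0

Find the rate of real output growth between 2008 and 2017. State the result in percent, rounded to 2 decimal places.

37.87%

Real output 2008 = 3320.41 / 1.209 = 2746.41.
Real output 2017 = 6436.80 / 1.700 = 3786.35.
Real growth = 3786.35 / 2746.41 − 1 = 0.3787.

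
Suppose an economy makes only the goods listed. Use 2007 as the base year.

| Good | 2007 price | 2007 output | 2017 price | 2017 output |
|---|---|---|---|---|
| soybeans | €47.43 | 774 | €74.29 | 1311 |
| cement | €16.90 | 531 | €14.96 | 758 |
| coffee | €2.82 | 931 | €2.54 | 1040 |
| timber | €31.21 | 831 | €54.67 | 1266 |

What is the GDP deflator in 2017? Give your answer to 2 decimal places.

Nominal GDP 2017 = 74.29·1311 + 14.96·758 + 2.54·1040 + 54.67·1266 = 180587.69.
Real GDP 2017 (at 2007 prices) = 47.43·1311 + 16.90·758 + 2.82·1040 + 31.21·1266 = 117435.59.
Deflator = Nominal/Real × 100 = 180587.69/117435.59 × 100 = 153.776.

153.78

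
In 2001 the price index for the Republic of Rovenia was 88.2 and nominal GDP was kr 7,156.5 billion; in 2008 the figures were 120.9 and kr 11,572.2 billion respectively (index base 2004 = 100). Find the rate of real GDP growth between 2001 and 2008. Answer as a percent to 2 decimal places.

Deflate each year: 2001 → 7156.5/0.882 = 8113.95; 2008 → 11572.2/1.209 = 9571.71.
So real GDP changed by 9571.71/8113.95 − 1 = 0.1797, i.e. 17.97%.

17.97%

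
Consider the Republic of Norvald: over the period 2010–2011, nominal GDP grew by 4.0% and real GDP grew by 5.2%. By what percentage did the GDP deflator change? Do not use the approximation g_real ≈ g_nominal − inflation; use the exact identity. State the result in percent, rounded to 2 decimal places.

(1 + g_nom) = (1 + g_real)(1 + π), so π = 1.0400 / 1.0520 − 1 = -0.01141.

-1.14%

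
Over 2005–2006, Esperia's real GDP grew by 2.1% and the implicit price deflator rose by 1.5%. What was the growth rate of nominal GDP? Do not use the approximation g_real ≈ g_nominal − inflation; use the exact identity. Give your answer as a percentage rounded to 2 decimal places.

3.63%

(1 + g_nom) = (1 + g_real)(1 + π) = 1.0210 × 1.0150 = 1.03632.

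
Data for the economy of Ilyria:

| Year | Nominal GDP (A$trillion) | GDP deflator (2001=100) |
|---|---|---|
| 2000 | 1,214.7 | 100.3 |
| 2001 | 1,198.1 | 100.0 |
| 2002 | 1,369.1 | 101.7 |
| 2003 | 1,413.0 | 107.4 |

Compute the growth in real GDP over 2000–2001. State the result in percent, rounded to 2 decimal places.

-1.07%

Real GDP 2000 = 1214.7/1.003 = 1211.07.
Real GDP 2001 = 1198.1/1.000 = 1198.10.
Change = 1198.10/1211.07 − 1 = -0.0107.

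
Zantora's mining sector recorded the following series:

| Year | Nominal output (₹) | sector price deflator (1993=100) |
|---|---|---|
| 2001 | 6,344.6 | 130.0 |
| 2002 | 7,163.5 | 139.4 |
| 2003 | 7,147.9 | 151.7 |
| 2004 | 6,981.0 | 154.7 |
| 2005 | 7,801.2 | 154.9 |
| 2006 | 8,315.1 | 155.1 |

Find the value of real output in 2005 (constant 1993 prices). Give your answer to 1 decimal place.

Real output 2005 = 7801.2 / 1.549 = 5036.28.

₹5,036.3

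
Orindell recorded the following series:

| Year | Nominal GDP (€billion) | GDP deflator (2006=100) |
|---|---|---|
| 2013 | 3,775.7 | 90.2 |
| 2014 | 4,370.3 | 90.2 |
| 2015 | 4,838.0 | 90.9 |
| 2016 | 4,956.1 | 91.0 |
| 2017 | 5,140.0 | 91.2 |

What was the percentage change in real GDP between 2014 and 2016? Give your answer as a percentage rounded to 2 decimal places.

Real GDP 2014 = 4370.3/0.902 = 4845.12.
Real GDP 2016 = 4956.1/0.910 = 5446.26.
Change = 5446.26/4845.12 − 1 = 0.1241.

12.41%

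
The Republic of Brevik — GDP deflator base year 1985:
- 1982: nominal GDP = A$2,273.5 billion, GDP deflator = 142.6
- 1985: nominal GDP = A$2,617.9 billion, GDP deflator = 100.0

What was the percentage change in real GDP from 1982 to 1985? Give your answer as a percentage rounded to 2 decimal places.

64.20%

Deflate each year: 1982 → 2273.5/1.426 = 1594.32; 1985 → 2617.9/1.000 = 2617.90.
So real GDP changed by 2617.90/1594.32 − 1 = 0.6420, i.e. 64.20%.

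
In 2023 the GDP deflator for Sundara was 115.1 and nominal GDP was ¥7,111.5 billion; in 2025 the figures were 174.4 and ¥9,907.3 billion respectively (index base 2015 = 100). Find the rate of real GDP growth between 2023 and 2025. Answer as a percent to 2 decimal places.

Real GDP 2023 = 7111.5 / 1.151 = 6178.54.
Real GDP 2025 = 9907.3 / 1.744 = 5680.79.
Real growth = 5680.79 / 6178.54 − 1 = -0.0806.

-8.06%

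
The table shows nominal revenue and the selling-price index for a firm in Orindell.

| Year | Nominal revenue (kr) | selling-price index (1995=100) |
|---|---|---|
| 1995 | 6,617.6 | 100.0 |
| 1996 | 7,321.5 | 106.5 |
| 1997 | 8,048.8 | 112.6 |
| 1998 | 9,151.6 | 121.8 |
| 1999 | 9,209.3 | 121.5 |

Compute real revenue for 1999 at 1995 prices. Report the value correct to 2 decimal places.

Real revenue 1999 = 9209.3 / 1.215 = 7579.67.

kr 7,579.67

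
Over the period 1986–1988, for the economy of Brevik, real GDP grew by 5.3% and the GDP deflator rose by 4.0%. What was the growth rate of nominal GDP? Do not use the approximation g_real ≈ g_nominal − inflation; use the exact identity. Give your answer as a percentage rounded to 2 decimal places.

(1 + g_nom) = (1 + g_real)(1 + π) = 1.0530 × 1.0400 = 1.09512.

9.51%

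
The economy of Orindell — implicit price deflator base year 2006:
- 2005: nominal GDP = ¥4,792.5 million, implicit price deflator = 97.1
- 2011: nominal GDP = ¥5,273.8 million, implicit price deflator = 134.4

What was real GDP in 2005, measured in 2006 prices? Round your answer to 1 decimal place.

¥4,935.6 million

Real GDP = Nominal / (implicit price deflator/100) = 4792.5 / 0.971 = 4935.63.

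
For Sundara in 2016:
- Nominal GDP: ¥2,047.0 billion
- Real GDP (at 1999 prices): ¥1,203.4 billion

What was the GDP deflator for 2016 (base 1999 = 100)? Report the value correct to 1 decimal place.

170.1

GDP deflator = (Nominal / Real) × 100 = 2047.0 / 1203.4 × 100 = 170.10.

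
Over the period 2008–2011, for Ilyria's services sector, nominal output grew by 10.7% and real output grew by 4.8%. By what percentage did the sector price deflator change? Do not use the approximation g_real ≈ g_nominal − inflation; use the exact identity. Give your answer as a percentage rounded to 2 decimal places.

5.63%

(1 + g_nom) = (1 + g_real)(1 + π), so π = 1.1070 / 1.0480 − 1 = 0.05630.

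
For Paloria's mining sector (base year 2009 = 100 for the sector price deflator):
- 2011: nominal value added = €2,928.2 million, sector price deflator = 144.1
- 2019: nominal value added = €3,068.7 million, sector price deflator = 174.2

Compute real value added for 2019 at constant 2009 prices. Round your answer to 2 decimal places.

€1,761.60 million

Real value added = Nominal / (sector price deflator/100) = 3068.7 / 1.742 = 1761.60.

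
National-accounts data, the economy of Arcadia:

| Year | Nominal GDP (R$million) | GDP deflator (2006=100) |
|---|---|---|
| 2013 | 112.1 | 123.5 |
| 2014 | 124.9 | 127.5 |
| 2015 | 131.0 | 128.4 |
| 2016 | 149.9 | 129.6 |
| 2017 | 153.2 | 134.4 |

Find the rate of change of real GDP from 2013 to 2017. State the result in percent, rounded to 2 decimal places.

25.58%

Real GDP 2013 = 112.1/1.235 = 90.77.
Real GDP 2017 = 153.2/1.344 = 113.99.
Change = 113.99/90.77 − 1 = 0.2558.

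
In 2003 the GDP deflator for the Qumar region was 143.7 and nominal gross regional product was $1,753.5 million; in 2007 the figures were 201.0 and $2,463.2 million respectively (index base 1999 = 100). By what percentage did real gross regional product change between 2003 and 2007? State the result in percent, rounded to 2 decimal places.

0.43%

Deflate each year: 2003 → 1753.5/1.437 = 1220.25; 2007 → 2463.2/2.010 = 1225.47.
So real gross regional product changed by 1225.47/1220.25 − 1 = 0.0043, i.e. 0.43%.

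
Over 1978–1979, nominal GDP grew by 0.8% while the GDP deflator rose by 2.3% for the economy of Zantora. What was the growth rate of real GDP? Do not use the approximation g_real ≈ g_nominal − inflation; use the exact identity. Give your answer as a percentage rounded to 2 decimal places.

(1 + g_nom) = (1 + g_real)(1 + π), so g_real = 1.0080 / 1.0230 − 1 = -0.01466.

-1.47%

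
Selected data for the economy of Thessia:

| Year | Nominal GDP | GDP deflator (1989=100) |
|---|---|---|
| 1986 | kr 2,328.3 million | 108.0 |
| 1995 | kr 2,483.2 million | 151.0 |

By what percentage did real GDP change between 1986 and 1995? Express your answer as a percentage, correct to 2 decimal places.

-23.72%

Deflate each year: 1986 → 2328.3/1.080 = 2155.83; 1995 → 2483.2/1.510 = 1644.50.
So real GDP changed by 1644.50/2155.83 − 1 = -0.2372, i.e. -23.72%.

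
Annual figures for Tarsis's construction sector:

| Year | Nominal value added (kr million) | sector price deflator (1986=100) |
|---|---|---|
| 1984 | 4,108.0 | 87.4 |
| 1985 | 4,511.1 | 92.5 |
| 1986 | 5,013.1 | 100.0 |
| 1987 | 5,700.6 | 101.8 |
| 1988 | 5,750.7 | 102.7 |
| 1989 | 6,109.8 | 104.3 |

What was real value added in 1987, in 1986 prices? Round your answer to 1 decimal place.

Real value added 1987 = 5700.6 / 1.018 = 5599.80.

kr 5,599.8 million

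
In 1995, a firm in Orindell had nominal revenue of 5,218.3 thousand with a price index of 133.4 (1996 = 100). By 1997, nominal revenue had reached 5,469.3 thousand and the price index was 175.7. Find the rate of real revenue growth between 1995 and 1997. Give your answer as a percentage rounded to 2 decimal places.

Real revenue 1995 = 5218.3 / 1.334 = 3911.77.
Real revenue 1997 = 5469.3 / 1.757 = 3112.86.
Real growth = 3112.86 / 3911.77 − 1 = -0.2042.

-20.42%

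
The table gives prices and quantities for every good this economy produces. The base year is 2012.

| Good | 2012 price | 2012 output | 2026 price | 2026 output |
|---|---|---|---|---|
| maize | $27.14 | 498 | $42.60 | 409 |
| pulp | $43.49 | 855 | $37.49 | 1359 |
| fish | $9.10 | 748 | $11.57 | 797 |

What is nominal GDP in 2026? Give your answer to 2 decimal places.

$77593.60

Nominal GDP 2026 = Σ (p_2026 × q_2026) = 42.60·409 + 37.49·1359 + 11.57·797 = 77593.60.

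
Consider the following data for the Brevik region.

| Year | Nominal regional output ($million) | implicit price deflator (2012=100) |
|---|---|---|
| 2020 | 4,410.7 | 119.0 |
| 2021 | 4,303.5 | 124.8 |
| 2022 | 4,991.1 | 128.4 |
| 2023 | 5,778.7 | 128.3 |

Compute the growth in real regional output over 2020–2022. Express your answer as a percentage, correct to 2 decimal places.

4.87%

Real regional output 2020 = 4410.7/1.190 = 3706.47.
Real regional output 2022 = 4991.1/1.284 = 3887.15.
Change = 3887.15/3706.47 − 1 = 0.0487.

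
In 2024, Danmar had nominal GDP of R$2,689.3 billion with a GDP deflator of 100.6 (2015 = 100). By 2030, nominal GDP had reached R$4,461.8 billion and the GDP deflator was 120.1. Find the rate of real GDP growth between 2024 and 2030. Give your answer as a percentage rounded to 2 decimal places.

Real GDP 2024 = 2689.3 / 1.006 = 2673.26.
Real GDP 2030 = 4461.8 / 1.201 = 3715.07.
Real growth = 3715.07 / 2673.26 − 1 = 0.3897.

38.97%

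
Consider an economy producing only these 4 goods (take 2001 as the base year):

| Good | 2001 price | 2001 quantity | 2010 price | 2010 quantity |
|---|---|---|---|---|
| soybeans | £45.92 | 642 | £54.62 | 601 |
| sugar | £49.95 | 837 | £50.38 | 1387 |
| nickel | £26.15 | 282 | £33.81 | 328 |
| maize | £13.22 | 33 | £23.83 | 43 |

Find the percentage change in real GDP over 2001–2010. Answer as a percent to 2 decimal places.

Real GDP 2001 = Nominal GDP 2001 = 45.92·642 + 49.95·837 + 26.15·282 + 13.22·33 = 79099.35.
Real GDP 2010 (at 2001 prices) = 45.92·601 + 49.95·1387 + 26.15·328 + 13.22·43 = 106024.23.
Real growth = 106024.23/79099.35 − 1 = 0.3404.

34.04%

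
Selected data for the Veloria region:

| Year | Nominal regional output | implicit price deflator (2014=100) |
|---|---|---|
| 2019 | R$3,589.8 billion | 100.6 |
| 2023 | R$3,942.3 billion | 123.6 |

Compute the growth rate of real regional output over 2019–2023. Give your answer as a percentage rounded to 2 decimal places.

Real regional output 2019 = 3589.8 / 1.006 = 3568.39.
Real regional output 2023 = 3942.3 / 1.236 = 3189.56.
Real growth = 3189.56 / 3568.39 − 1 = -0.1062.

-10.62%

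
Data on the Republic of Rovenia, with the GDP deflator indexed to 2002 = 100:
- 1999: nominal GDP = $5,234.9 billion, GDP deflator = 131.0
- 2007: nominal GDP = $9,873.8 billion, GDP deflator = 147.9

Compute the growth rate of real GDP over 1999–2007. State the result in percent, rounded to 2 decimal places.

67.06%

Deflate each year: 1999 → 5234.9/1.310 = 3996.11; 2007 → 9873.8/1.479 = 6676.00.
So real GDP changed by 6676.00/3996.11 − 1 = 0.6706, i.e. 67.06%.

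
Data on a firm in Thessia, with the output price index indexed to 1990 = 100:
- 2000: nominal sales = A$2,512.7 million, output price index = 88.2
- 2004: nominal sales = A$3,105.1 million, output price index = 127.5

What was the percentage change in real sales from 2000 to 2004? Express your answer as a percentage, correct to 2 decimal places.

Real sales 2000 = 2512.7 / 0.882 = 2848.87.
Real sales 2004 = 3105.1 / 1.275 = 2435.37.
Real growth = 2435.37 / 2848.87 − 1 = -0.1451.

-14.51%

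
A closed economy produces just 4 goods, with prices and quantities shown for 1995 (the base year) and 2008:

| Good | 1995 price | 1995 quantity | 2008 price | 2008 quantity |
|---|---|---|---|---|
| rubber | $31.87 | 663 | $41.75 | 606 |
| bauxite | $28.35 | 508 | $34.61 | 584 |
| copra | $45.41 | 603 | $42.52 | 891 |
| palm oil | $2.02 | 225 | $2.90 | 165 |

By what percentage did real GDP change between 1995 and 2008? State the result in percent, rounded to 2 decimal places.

Real GDP 1995 = Nominal GDP 1995 = 31.87·663 + 28.35·508 + 45.41·603 + 2.02·225 = 63368.34.
Real GDP 2008 (at 1995 prices) = 31.87·606 + 28.35·584 + 45.41·891 + 2.02·165 = 76663.23.
Real growth = 76663.23/63368.34 − 1 = 0.2098.

20.98%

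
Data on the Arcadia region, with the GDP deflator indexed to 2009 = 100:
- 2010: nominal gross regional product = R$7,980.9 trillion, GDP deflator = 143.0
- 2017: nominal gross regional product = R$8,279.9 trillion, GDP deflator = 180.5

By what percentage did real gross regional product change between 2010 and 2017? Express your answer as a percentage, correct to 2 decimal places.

-17.81%

Real gross regional product 2010 = 7980.9 / 1.430 = 5581.05.
Real gross regional product 2017 = 8279.9 / 1.805 = 4587.20.
Real growth = 4587.20 / 5581.05 − 1 = -0.1781.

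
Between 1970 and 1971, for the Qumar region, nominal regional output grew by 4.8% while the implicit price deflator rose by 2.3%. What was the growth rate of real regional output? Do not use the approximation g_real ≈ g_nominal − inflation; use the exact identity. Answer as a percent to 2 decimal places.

(1 + g_nom) = (1 + g_real)(1 + π), so g_real = 1.0480 / 1.0230 − 1 = 0.02444.

2.44%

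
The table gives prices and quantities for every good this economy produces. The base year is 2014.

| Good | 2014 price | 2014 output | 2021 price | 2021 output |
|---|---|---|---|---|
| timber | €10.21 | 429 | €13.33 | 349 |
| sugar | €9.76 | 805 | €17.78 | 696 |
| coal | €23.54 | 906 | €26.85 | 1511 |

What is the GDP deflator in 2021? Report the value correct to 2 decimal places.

Nominal GDP 2021 = 13.33·349 + 17.78·696 + 26.85·1511 = 57597.40.
Real GDP 2021 (at 2014 prices) = 10.21·349 + 9.76·696 + 23.54·1511 = 45925.19.
Deflator = Nominal/Real × 100 = 57597.40/45925.19 × 100 = 125.416.

125.42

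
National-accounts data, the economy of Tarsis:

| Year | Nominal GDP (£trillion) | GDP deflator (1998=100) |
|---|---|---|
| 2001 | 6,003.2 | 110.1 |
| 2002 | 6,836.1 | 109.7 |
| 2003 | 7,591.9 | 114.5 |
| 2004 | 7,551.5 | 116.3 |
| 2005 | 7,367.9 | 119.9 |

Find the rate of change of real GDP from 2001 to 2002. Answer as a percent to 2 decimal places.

14.29%

Real GDP 2001 = 6003.2/1.101 = 5452.50.
Real GDP 2002 = 6836.1/1.097 = 6231.63.
Change = 6231.63/5452.50 − 1 = 0.1429.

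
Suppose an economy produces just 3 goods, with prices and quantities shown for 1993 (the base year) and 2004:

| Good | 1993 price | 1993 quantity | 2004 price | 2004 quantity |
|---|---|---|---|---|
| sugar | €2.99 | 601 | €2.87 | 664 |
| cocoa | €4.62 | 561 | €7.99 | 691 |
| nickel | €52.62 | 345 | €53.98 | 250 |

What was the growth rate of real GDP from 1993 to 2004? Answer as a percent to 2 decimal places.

Real GDP 1993 = Nominal GDP 1993 = 2.99·601 + 4.62·561 + 52.62·345 = 22542.71.
Real GDP 2004 (at 1993 prices) = 2.99·664 + 4.62·691 + 52.62·250 = 18332.78.
Real growth = 18332.78/22542.71 − 1 = -0.1868.

-18.68%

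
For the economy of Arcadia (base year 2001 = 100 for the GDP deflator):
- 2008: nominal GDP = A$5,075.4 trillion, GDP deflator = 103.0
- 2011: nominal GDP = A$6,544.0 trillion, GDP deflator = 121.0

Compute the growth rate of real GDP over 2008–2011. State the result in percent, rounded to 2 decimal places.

Real GDP 2008 = 5075.4 / 1.030 = 4927.57.
Real GDP 2011 = 6544.0 / 1.210 = 5408.26.
Real growth = 5408.26 / 4927.57 − 1 = 0.0976.

9.76%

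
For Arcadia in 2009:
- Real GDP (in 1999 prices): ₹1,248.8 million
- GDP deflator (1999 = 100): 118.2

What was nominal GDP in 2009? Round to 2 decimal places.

₹1,476.08 million

Nominal GDP = Real × (GDP deflator/100) = 1248.8 × 1.182 = 1476.08.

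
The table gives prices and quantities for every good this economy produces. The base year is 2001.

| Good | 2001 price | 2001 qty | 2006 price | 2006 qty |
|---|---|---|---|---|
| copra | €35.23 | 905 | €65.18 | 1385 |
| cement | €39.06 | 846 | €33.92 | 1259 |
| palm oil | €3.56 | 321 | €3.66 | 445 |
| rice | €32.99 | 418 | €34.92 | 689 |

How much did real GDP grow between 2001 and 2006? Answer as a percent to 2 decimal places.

53.12%

Real GDP 2001 = Nominal GDP 2001 = 35.23·905 + 39.06·846 + 3.56·321 + 32.99·418 = 79860.49.
Real GDP 2006 (at 2001 prices) = 35.23·1385 + 39.06·1259 + 3.56·445 + 32.99·689 = 122284.40.
Real growth = 122284.40/79860.49 − 1 = 0.5312.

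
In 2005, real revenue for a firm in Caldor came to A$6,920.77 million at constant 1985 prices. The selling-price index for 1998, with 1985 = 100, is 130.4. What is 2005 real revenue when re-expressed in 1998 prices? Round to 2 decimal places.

Real revenue in 1998 prices = Real revenue in 1985 prices × (P_1998/P_1985) = 6920.77 × 1.304 = 9024.68.

A$9,024.68 million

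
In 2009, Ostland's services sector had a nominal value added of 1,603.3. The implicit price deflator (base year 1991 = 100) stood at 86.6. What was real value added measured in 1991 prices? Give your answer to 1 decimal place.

Real value added = Nominal / (implicit price deflator/100) = 1603.3 / 0.866 = 1851.39.

1,851.4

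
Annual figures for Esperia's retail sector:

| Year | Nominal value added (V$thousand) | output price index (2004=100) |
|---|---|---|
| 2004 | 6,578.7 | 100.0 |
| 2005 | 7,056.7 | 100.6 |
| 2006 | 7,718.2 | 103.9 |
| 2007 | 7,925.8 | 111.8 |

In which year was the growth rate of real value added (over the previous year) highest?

2005

2005: real = 7056.7/1.006 = 7014.61; growth vs 2004 (6578.70) = 6.63%.
2006: real = 7718.2/1.039 = 7428.49; growth vs 2005 (7014.61) = 5.90%.
2007: real = 7925.8/1.118 = 7089.27; growth vs 2006 (7428.49) = -4.57%.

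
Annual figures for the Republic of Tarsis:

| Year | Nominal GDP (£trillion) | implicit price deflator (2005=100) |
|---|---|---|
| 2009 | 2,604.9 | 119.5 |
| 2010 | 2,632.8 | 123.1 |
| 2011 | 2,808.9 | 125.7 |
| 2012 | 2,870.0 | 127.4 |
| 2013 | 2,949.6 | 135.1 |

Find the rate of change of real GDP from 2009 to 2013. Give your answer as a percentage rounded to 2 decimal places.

0.16%

Real GDP 2009 = 2604.9/1.195 = 2179.83.
Real GDP 2013 = 2949.6/1.351 = 2183.27.
Change = 2183.27/2179.83 − 1 = 0.0016.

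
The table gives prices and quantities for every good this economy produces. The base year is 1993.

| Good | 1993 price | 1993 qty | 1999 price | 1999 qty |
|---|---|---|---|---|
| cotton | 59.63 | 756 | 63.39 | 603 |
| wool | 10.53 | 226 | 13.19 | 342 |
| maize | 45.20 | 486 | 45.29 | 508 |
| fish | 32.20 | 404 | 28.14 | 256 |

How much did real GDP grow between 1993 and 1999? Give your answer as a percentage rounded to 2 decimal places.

-14.16%

Real GDP 1993 = Nominal GDP 1993 = 59.63·756 + 10.53·226 + 45.20·486 + 32.20·404 = 82436.06.
Real GDP 1999 (at 1993 prices) = 59.63·603 + 10.53·342 + 45.20·508 + 32.20·256 = 70762.95.
Real growth = 70762.95/82436.06 − 1 = -0.1416.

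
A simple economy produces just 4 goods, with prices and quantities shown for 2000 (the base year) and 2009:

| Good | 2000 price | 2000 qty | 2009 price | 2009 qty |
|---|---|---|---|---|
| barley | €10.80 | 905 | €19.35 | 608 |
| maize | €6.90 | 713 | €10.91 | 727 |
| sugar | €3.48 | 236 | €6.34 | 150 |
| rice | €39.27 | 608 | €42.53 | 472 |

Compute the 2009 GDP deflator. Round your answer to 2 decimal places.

Nominal GDP 2009 = 19.35·608 + 10.91·727 + 6.34·150 + 42.53·472 = 40721.53.
Real GDP 2009 (at 2000 prices) = 10.80·608 + 6.90·727 + 3.48·150 + 39.27·472 = 30640.14.
Deflator = Nominal/Real × 100 = 40721.53/30640.14 × 100 = 132.903.

132.90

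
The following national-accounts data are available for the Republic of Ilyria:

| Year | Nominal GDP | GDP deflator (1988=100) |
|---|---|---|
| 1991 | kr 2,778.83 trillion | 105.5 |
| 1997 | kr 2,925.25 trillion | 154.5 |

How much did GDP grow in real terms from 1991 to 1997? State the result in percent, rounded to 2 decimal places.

-28.12%

Real GDP 1991 = 2778.83 / 1.055 = 2633.96.
Real GDP 1997 = 2925.25 / 1.545 = 1893.37.
Real growth = 1893.37 / 2633.96 − 1 = -0.2812.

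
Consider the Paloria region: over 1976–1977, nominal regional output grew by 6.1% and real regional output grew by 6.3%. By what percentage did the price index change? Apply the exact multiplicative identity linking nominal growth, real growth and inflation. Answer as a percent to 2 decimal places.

-0.19%

(1 + g_nom) = (1 + g_real)(1 + π), so π = 1.0610 / 1.0630 − 1 = -0.00188.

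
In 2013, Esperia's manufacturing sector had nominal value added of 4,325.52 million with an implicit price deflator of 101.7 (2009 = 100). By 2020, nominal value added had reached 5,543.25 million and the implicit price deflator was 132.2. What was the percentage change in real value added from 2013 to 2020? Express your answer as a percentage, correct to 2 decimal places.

-1.41%

Deflate each year: 2013 → 4325.52/1.017 = 4253.22; 2020 → 5543.25/1.322 = 4193.08.
So real value added changed by 4193.08/4253.22 − 1 = -0.0141, i.e. -1.41%.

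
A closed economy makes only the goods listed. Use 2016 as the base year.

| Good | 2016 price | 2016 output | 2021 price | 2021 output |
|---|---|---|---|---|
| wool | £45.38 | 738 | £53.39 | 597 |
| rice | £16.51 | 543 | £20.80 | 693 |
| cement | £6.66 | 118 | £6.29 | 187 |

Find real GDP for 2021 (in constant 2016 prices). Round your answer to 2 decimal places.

Real GDP 2021 = Σ (p_2016 × q_2021) = 45.38·597 + 16.51·693 + 6.66·187 = 39778.71.

£39778.71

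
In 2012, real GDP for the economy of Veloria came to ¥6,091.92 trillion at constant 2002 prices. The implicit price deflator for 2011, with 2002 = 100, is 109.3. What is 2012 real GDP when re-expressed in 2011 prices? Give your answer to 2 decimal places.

Real GDP in 2011 prices = Real GDP in 2002 prices × (P_2011/P_2002) = 6091.92 × 1.093 = 6658.47.

¥6,658.47 trillion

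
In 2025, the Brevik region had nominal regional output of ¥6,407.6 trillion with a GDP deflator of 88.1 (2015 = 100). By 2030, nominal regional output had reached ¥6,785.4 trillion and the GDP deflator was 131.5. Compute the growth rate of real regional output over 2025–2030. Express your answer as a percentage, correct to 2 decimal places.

Real regional output 2025 = 6407.6 / 0.881 = 7273.10.
Real regional output 2030 = 6785.4 / 1.315 = 5160.00.
Real growth = 5160.00 / 7273.10 − 1 = -0.2905.

-29.05%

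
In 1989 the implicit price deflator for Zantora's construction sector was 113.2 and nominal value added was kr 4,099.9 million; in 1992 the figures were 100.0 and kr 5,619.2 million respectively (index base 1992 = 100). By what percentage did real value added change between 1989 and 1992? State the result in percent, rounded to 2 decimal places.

Deflate each year: 1989 → 4099.9/1.132 = 3621.82; 1992 → 5619.2/1.000 = 5619.20.
So real value added changed by 5619.20/3621.82 − 1 = 0.5515, i.e. 55.15%.

55.15%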